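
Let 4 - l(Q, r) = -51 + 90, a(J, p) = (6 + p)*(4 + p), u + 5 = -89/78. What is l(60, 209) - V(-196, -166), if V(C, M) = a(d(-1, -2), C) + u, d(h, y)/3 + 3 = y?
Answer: -2847691/78 ≈ -36509.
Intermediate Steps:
d(h, y) = -9 + 3*y
u = -479/78 (u = -5 - 89/78 = -479/78 ≈ -6.1410)
a(J, p) = (4 + p)*(6 + p)
V(C, M) = 1393/78 + C² + 10*C (V(C, M) = (24 + C² + 10*C) - 479/78 = 1393/78 + C² + 10*C)
l(Q, r) = -35 (l(Q, r) = 4 - (-51 + 90) = 4 - 1*39 = 4 - 39 = -35)
l(60, 209) - V(-196, -166) = -35 - (1393/78 + (-196)² + 10*(-196)) = -35 - (1393/78 + 38416 - 1960) = -35 - 1*2844961/78 = -35 - 2844961/78 = -2847691/78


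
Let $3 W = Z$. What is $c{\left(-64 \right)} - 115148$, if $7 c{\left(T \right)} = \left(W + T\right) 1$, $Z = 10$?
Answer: $- \frac{345470}{3} \approx -1.1516 \cdot 10^{5}$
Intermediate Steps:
$W = \frac{10}{3}$ ($W = \frac{1}{3} \cdot 10 = \frac{10}{3} \approx 3.3333$)
$c{\left(T \right)} = \frac{10}{21} + \frac{T}{7}$ ($c{\left(T \right)} = \frac{\left(\frac{10}{3} + T\right) 1}{7} = \frac{\frac{10}{3} + T}{7} = \frac{10}{21} + \frac{T}{7}$)
$c{\left(-64 \right)} - 115148 = \left(\frac{10}{21} + \frac{1}{7} \left(-64\right)\right) - 115148 = \left(\frac{10}{21} - \frac{64}{7}\right) - 115148 = - \frac{26}{3} - 115148 = - \frac{345470}{3}$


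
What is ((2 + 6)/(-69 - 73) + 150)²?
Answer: 113337316/5041 ≈ 22483.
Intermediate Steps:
((2 + 6)/(-69 - 73) + 150)² = (8/(-142) + 150)² = (8*(-1/142) + 150)² = (-4/71 + 150)² = (10646/71)² = 113337316/5041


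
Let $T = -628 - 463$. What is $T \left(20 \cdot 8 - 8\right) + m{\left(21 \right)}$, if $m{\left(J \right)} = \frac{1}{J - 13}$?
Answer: $- \frac{1326655}{8} \approx -1.6583 \cdot 10^{5}$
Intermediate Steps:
$T = -1091$
$m{\left(J \right)} = \frac{1}{-13 + J}$
$T \left(20 \cdot 8 - 8\right) + m{\left(21 \right)} = - 1091 \left(20 \cdot 8 - 8\right) + \frac{1}{-13 + 21} = - 1091 \left(160 - 8\right) + \frac{1}{8} = \left(-1091\right) 152 + \frac{1}{8} = -165832 + \frac{1}{8} = - \frac{1326655}{8}$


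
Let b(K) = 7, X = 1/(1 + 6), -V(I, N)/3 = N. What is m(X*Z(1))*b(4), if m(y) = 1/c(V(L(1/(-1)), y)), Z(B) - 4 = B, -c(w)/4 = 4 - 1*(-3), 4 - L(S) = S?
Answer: -¼ ≈ -0.25000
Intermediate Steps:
L(S) = 4 - S
V(I, N) = -3*N
X = ⅐ (X = 1/7 = ⅐ ≈ 0.14286)
c(w) = -28 (c(w) = -4*(4 - 1*(-3)) = -4*(4 + 3) = -4*7 = -28)
Z(B) = 4 + B
m(y) = -1/28 (m(y) = 1/(-28) = -1/28)
m(X*Z(1))*b(4) = -1/28*7 = -¼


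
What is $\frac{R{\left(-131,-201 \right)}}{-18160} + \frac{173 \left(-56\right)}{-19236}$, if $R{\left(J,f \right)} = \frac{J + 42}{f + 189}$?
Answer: $\frac{25113059}{49903680} \approx 0.50323$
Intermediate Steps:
$R{\left(J,f \right)} = \frac{42 + J}{189 + f}$
$\frac{R{\left(-131,-201 \right)}}{-18160} + \frac{173 \left(-56\right)}{-19236} = \frac{\frac{1}{189 - 201} \left(42 - 131\right)}{-18160} + \frac{173 \left(-56\right)}{-19236} = \frac{1}{-12} \left(-89\right) \left(- \frac{1}{18160}\right) - - \frac{346}{687} = \left(- \frac{1}{12}\right) \left(-89\right) \left(- \frac{1}{18160}\right) + \frac{346}{687} = \frac{89}{12} \left(- \frac{1}{18160}\right) + \frac{346}{687} = - \frac{89}{217920} + \frac{346}{687} = \frac{25113059}{49903680}$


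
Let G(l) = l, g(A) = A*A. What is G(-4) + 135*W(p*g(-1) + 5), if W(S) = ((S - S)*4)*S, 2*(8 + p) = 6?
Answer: -4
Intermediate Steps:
g(A) = A²
p = -5 (p = -8 + (½)*6 = -8 + 3 = -5)
W(S) = 0 (W(S) = (0*4)*S = 0*S = 0)
G(-4) + 135*W(p*g(-1) + 5) = -4 + 135*0 = -4 + 0 = -4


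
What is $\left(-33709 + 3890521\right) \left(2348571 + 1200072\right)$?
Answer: $13686448906116$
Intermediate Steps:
$\left(-33709 + 3890521\right) \left(2348571 + 1200072\right) = 3856812 \cdot 3548643 = 13686448906116$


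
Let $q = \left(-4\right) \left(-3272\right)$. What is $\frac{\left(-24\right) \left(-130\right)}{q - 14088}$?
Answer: $- \frac{78}{25} \approx -3.12$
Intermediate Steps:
$q = 13088$
$\frac{\left(-24\right) \left(-130\right)}{q - 14088} = \frac{\left(-24\right) \left(-130\right)}{13088 - 14088} = \frac{3120}{13088 - 14088} = \frac{3120}{-1000} = 3120 \left(- \frac{1}{1000}\right) = - \frac{78}{25}$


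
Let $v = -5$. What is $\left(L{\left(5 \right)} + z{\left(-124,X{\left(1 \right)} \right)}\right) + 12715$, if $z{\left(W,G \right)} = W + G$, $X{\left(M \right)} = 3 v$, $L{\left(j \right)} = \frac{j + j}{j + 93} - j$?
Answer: $\frac{615984}{49} \approx 12571.0$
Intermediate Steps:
$L{\left(j \right)} = - j + \frac{2 j}{93 + j}$ ($L{\left(j \right)} = \frac{2 j}{93 + j} - j = - j + \frac{2 j}{93 + j}$)
$X{\left(M \right)} = -15$ ($X{\left(M \right)} = 3 \left(-5\right) = -15$)
$z{\left(W,G \right)} = G + W$
$\left(L{\left(5 \right)} + z{\left(-124,X{\left(1 \right)} \right)}\right) + 12715 = \left(\left(-1\right) 5 \frac{1}{93 + 5} \left(91 + 5\right) - 139\right) + 12715 = \left(\left(-1\right) 5 \cdot \frac{1}{98} \cdot 96 - 139\right) + 12715 = \left(- \frac{240}{49} - 139\right) + 12715 = - \frac{7051}{49} + 12715 = \frac{615984}{49}$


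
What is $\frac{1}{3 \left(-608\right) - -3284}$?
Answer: $\frac{1}{1460} \approx 0.00068493$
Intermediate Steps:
$\frac{1}{3 \left(-608\right) - -3284} = \frac{1}{-1824 + 3284} = \frac{1}{1460}$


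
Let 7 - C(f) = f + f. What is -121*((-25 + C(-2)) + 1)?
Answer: 1573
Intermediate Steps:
C(f) = 7 - 2*f (C(f) = 7 - (f + f) = 7 - 2*f)
-121*((-25 + C(-2)) + 1) = -121*((-25 + (7 - 2*(-2))) + 1) = -121*((-25 + (7 + 4)) + 1) = -121*((-25 + 11) + 1) = -121*(-14 + 1) = -121*(-13) = 1573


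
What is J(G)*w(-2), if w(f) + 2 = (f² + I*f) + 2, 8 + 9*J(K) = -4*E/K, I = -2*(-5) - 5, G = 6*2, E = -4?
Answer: 40/9 ≈ 4.4444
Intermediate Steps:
G = 12
I = 5 (I = 10 - 5 = 5)
J(K) = -8/9 + 16/(9*K) (J(K) = -8/9 + (-4*(-4/K))/9 = -8/9 + (-(-16)/K)/9 = -8/9 + (16/K)/9 = -8/9 + 16/(9*K))
w(f) = f² + 5*f (w(f) = -2 + ((f² + 5*f) + 2) = -2 + (2 + f² + 5*f) = f² + 5*f)
J(G)*w(-2) = ((8/9)*(2 - 1*12)/12)*(-2*(5 - 2)) = ((8/9)*(1/12)*(2 - 12))*(-2*3) = ((8/9)*(1/12)*(-10))*(-6) = -20/27*(-6) = 40/9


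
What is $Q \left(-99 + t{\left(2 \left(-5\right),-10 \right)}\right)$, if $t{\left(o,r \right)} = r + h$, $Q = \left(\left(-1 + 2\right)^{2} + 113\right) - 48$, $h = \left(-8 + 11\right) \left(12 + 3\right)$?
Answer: $-4224$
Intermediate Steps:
$h = 45$ ($h = 3 \cdot 15 = 45$)
$Q = 66$ ($Q = \left(1^{2} + 113\right) - 48 = \left(1 + 113\right) - 48 = 114 - 48 = 66$)
$t{\left(o,r \right)} = 45 + r$ ($t{\left(o,r \right)} = r + 45 = 45 + r$)
$Q \left(-99 + t{\left(2 \left(-5\right),-10 \right)}\right) = 66 \left(-99 + \left(45 - 10\right)\right) = 66 \left(-99 + 35\right) = 66 \left(-64\right) = -4224$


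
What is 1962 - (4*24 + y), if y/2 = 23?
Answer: 1820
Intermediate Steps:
y = 46 (y = 2*23 = 46)
1962 - (4*24 + y) = 1962 - (4*24 + 46) = 1962 - (96 + 46) = 1962 - 1*142 = 1962 - 142 = 1820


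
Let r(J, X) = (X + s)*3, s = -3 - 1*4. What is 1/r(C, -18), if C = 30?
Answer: -1/75 ≈ -0.013333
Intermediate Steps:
s = -7 (s = -3 - 4 = -7)
r(J, X) = -21 + 3*X (r(J, X) = (X - 7)*3 = (-7 + X)*3 = -21 + 3*X)
1/r(C, -18) = 1/(-21 + 3*(-18)) = 1/(-21 - 54) = 1/(-75) = -1/75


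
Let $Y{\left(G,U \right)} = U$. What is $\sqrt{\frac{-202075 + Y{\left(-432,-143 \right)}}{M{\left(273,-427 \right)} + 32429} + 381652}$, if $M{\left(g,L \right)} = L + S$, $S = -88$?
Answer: $\frac{\sqrt{1199714211435}}{1773} \approx 617.77$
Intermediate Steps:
$M{\left(g,L \right)} = -88 + L$ ($M{\left(g,L \right)} = L - 88 = -88 + L$)
$\sqrt{\frac{-202075 + Y{\left(-432,-143 \right)}}{M{\left(273,-427 \right)} + 32429} + 381652} = \sqrt{\frac{-202075 - 143}{\left(-88 - 427\right) + 32429} + 381652} = \sqrt{- \frac{202218}{-515 + 32429} + 381652} = \sqrt{- \frac{202218}{31914} + 381652} = \sqrt{\left(-202218\right) \frac{1}{31914} + 381652} = \sqrt{- \frac{33703}{5319} + 381652} = \sqrt{\frac{2029973285}{5319}} = \frac{\sqrt{1199714211435}}{1773}$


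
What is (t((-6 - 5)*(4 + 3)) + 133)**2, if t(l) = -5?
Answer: 16384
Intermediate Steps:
(t((-6 - 5)*(4 + 3)) + 133)**2 = (-5 + 133)**2 = 128**2 = 16384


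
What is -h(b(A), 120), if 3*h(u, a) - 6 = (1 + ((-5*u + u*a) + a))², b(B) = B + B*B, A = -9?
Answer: -70576807/3 ≈ -2.3526e+7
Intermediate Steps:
b(B) = B + B²
h(u, a) = 2 + (1 + a - 5*u + a*u)²/3 (h(u, a) = 2 + (1 + ((-5*u + u*a) + a))²/3 = 2 + (1 + ((-5*u + a*u) + a))²/3 = 2 + (1 + (a - 5*u + a*u))²/3 = 2 + (1 + a - 5*u + a*u)²/3)
-h(b(A), 120) = -(2 + (1 + 120 - (-45)*(1 - 9) + 120*(-9*(1 - 9)))²/3) = -(2 + (1 + 120 - (-45)*(-8) + 120*(-9*(-8)))²/3) = -(2 + (1 + 120 - 5*72 + 120*72)²/3) = -(2 + (1 + 120 - 360 + 8640)²/3) = -(2 + (⅓)*8401²) = -(2 + (⅓)*70576801) = -(2 + 70576801/3) = -1*70576807/3 = -70576807/3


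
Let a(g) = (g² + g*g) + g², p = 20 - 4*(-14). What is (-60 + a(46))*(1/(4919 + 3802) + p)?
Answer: 1389222512/2907 ≈ 4.7789e+5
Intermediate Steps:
p = 76 (p = 20 + 56 = 76)
a(g) = 3*g² (a(g) = (g² + g²) + g² = 2*g² + g² = 3*g²)
(-60 + a(46))*(1/(4919 + 3802) + p) = (-60 + 3*46²)*(1/(4919 + 3802) + 76) = (-60 + 3*2116)*(1/8721 + 76) = (-60 + 6348)*(1/8721 + 76) = 6288*(662797/8721) = 1389222512/2907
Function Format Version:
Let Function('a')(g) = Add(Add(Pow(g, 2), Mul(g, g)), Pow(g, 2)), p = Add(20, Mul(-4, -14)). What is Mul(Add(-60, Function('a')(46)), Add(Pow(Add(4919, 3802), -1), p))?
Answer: Rational(1389222512, 2907) ≈ 4.7789e+5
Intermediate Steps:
p = 76 (p = Add(20, 56) = 76)
Function('a')(g) = Mul(3, Pow(g, 2)) (Function('a')(g) = Add(Add(Pow(g, 2), Pow(g, 2)), Pow(g, 2)) = Add(Mul(2, Pow(g, 2)), Pow(g, 2)) = Mul(3, Pow(g, 2)))
Mul(Add(-60, Function('a')(46)), Add(Pow(Add(4919, 3802), -1), p)) = Mul(Add(-60, Mul(3, Pow(46, 2))), Add(Pow(Add(4919, 3802), -1), 76)) = Mul(Add(-60, Mul(3, 2116)), Add(Pow(8721, -1), 76)) = Mul(Add(-60, 6348), Add(Rational(1, 8721), 76)) = Mul(6288, Rational(662797, 8721)) = Rational(1389222512, 2907)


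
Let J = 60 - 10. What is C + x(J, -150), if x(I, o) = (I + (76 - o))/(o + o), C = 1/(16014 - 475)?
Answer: -357372/388475 ≈ -0.91994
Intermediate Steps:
J = 50
C = 1/15539 ≈ 6.4354e-5
x(I, o) = (76 + I - o)/(2*o) (x(I, o) = (76 + I - o)/((2*o)) = (76 + I - o)*(1/(2*o)) = (76 + I - o)/(2*o))
C + x(J, -150) = 1/15539 + (1/2)*(76 + 50 - 1*(-150))/(-150) = 1/15539 + (1/2)*(-1/150)*(76 + 50 + 150) = 1/15539 + (1/2)*(-1/150)*276 = 1/15539 - 23/25 = -357372/388475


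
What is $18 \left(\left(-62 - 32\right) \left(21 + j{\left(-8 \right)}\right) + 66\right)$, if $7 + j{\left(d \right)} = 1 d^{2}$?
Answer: $-130788$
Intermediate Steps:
$j{\left(d \right)} = -7 + d^{2}$ ($j{\left(d \right)} = -7 + 1 d^{2} = -7 + d^{2}$)
$18 \left(\left(-62 - 32\right) \left(21 + j{\left(-8 \right)}\right) + 66\right) = 18 \left(\left(-62 - 32\right) \left(21 - \left(7 - \left(-8\right)^{2}\right)\right) + 66\right) = 18 \left(- 94 \left(21 + \left(-7 + 64\right)\right) + 66\right) = 18 \left(- 94 \left(21 + 57\right) + 66\right) = 18 \left(\left(-94\right) 78 + 66\right) = 18 \left(-7332 + 66\right) = 18 \left(-7266\right) = -130788$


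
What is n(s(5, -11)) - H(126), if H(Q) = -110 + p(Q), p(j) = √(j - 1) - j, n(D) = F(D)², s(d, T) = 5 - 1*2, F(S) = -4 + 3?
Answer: 237 - 5*√5 ≈ 225.82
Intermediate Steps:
F(S) = -1
s(d, T) = 3 (s(d, T) = 5 - 2 = 3)
n(D) = 1 (n(D) = (-1)² = 1)
p(j) = √(-1 + j) - j
H(Q) = -110 + √(-1 + Q) - Q (H(Q) = -110 + (√(-1 + Q) - Q) = -110 + √(-1 + Q) - Q)
n(s(5, -11)) - H(126) = 1 - (-110 + √(-1 + 126) - 1*126) = 1 - (-110 + √125 - 126) = 1 - (-110 + 5*√5 - 126) = 1 - (-236 + 5*√5) = 1 + (236 - 5*√5) = 237 - 5*√5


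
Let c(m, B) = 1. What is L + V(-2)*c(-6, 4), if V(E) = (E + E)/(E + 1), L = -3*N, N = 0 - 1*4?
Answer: 16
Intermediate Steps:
N = -4 (N = 0 - 4 = -4)
L = 12 (L = -3*(-4) = 12)
V(E) = 2*E/(1 + E) (V(E) = (2*E)/(1 + E) = 2*E/(1 + E))
L + V(-2)*c(-6, 4) = 12 + (2*(-2)/(1 - 2))*1 = 12 + (2*(-2)/(-1))*1 = 12 + (2*(-2)*(-1))*1 = 12 + 4*1 = 12 + 4 = 16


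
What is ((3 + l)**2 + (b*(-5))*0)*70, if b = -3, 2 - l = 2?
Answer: 630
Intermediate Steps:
l = 0 (l = 2 - 1*2 = 2 - 2 = 0)
((3 + l)**2 + (b*(-5))*0)*70 = ((3 + 0)**2 - 3*(-5)*0)*70 = (3**2 + 15*0)*70 = (9 + 0)*70 = 9*70 = 630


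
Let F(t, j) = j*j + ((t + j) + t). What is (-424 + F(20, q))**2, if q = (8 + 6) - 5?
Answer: 86436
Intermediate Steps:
q = 9 (q = 14 - 5 = 9)
F(t, j) = j + j**2 + 2*t (F(t, j) = j**2 + ((j + t) + t) = j**2 + (j + 2*t) = j + j**2 + 2*t)
(-424 + F(20, q))**2 = (-424 + (9 + 9**2 + 2*20))**2 = (-424 + (9 + 81 + 40))**2 = (-424 + 130)**2 = (-294)**2 = 86436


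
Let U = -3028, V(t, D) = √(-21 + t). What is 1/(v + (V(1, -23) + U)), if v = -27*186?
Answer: -805/6480252 - I*√5/32401260 ≈ -0.00012422 - 6.9012e-8*I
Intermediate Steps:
v = -5022
1/(v + (V(1, -23) + U)) = 1/(-5022 + (√(-21 + 1) - 3028)) = 1/(-5022 + (√(-20) - 3028)) = 1/(-5022 + (2*I*√5 - 3028)) = 1/(-5022 + (-3028 + 2*I*√5)) = 1/(-8050 + 2*I*√5)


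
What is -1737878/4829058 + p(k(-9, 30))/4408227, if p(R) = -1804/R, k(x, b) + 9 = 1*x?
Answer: -141860680433/394214515929 ≈ -0.35986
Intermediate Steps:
k(x, b) = -9 + x (k(x, b) = -9 + 1*x = -9 + x)
-1737878/4829058 + p(k(-9, 30))/4408227 = -1737878/4829058 - 1804/(-9 - 9)/4408227 = -1737878*1/4829058 - 1804/(-18)*(1/4408227) = -868939/2414529 - 1804*(-1/18)*(1/4408227) = -868939/2414529 + (902/9)*(1/4408227) = -868939/2414529 + 902/39674043 = -141860680433/394214515929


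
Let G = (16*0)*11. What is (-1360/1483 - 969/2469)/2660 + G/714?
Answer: -228327/463793420 ≈ -0.00049230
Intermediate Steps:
G = 0 (G = 0*11 = 0)
(-1360/1483 - 969/2469)/2660 + G/714 = (-1360/1483 - 969/2469)/2660 + 0/714 = (-1360*1/1483 - 969*1/2469)*(1/2660) + 0*(1/714) = (-1360/1483 - 323/823)*(1/2660) + 0 = -1598289/1220509*1/2660 + 0 = -228327/463793420 + 0 = -228327/463793420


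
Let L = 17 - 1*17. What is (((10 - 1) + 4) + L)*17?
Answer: 221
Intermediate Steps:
L = 0 (L = 17 - 17 = 0)
(((10 - 1) + 4) + L)*17 = (((10 - 1) + 4) + 0)*17 = ((9 + 4) + 0)*17 = (13 + 0)*17 = 13*17 = 221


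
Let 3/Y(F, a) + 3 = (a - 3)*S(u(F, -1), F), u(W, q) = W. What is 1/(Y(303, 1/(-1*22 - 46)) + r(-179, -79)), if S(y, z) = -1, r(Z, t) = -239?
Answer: -1/35 ≈ -0.028571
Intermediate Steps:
Y(F, a) = -3/a (Y(F, a) = 3/(-3 + (a - 3)*(-1)) = 3/(-3 + (-3 + a)*(-1)) = 3/(-3 + (3 - a)) = 3/((-a)) = 3*(-1/a) = -3/a)
1/(Y(303, 1/(-1*22 - 46)) + r(-179, -79)) = 1/(-3/(1/(-1*22 - 46)) - 239) = 1/(-3/(1/(-22 - 46)) - 239) = 1/(-3/(1/(-68)) - 239) = 1/(-3/(-1/68) - 239) = 1/(-3*(-68) - 239) = 1/(204 - 239) = 1/(-35) = -1/35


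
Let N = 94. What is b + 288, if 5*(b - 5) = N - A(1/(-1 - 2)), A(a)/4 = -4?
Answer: 315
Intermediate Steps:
A(a) = -16 (A(a) = 4*(-4) = -16)
b = 27 (b = 5 + (94 - 1*(-16))/5 = 5 + (94 + 16)/5 = 5 + (⅕)*110 = 5 + 22 = 27)
b + 288 = 27 + 288 = 315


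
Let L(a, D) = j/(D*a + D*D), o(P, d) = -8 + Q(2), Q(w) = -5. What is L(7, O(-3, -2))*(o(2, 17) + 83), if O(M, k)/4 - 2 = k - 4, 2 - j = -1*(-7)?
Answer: -175/72 ≈ -2.4306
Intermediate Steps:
j = -5 (j = 2 - (-1)*(-7) = 2 - 1*7 = 2 - 7 = -5)
O(M, k) = -8 + 4*k (O(M, k) = 8 + 4*(k - 4) = 8 + 4*(-4 + k) = 8 + (-16 + 4*k) = -8 + 4*k)
o(P, d) = -13 (o(P, d) = -8 - 5 = -13)
L(a, D) = -5/(D² + D*a) (L(a, D) = -5/(D*a + D*D) = -5/(D*a + D²) = -5/(D² + D*a))
L(7, O(-3, -2))*(o(2, 17) + 83) = (-5/((-8 + 4*(-2))*((-8 + 4*(-2)) + 7)))*(-13 + 83) = -5/((-8 - 8)*((-8 - 8) + 7))*70 = -5/(-16*(-16 + 7))*70 = -5*(-1/16)/(-9)*70 = -5*(-1/16)*(-⅑)*70 = -5/144*70 = -175/72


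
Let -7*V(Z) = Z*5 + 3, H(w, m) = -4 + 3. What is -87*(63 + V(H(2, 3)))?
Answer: -38541/7 ≈ -5505.9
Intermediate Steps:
H(w, m) = -1
V(Z) = -3/7 - 5*Z/7 (V(Z) = -(Z*5 + 3)/7 = -(5*Z + 3)/7 = -(3 + 5*Z)/7 = -3/7 - 5*Z/7)
-87*(63 + V(H(2, 3))) = -87*(63 + (-3/7 - 5/7*(-1))) = -87*(63 + (-3/7 + 5/7)) = -87*(63 + 2/7) = -87*443/7 = -38541/7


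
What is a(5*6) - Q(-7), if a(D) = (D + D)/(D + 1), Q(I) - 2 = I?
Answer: 215/31 ≈ 6.9355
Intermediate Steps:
Q(I) = 2 + I
a(D) = 2*D/(1 + D) (a(D) = (2*D)/(1 + D) = 2*D/(1 + D))
a(5*6) - Q(-7) = 2*(5*6)/(1 + 5*6) - (2 - 7) = 2*30/(1 + 30) - 1*(-5) = 2*30/31 + 5 = 2*30*(1/31) + 5 = 60/31 + 5 = 215/31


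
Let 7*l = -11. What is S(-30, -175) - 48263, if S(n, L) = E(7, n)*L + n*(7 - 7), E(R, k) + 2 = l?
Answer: -47638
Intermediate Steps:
l = -11/7 (l = (⅐)*(-11) = -11/7 ≈ -1.5714)
E(R, k) = -25/7 (E(R, k) = -2 - 11/7 = -25/7)
S(n, L) = -25*L/7 (S(n, L) = -25*L/7 + n*(7 - 7) = -25*L/7 + n*0 = -25*L/7 + 0 = -25*L/7)
S(-30, -175) - 48263 = -25/7*(-175) - 48263 = 625 - 48263 = -47638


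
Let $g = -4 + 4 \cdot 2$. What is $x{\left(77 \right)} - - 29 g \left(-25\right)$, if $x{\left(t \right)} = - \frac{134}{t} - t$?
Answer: $- \frac{229363}{77} \approx -2978.7$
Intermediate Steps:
$x{\left(t \right)} = - t - \frac{134}{t}$
$g = 4$ ($g = -4 + 8 = 4$)
$x{\left(77 \right)} - - 29 g \left(-25\right) = \left(\left(-1\right) 77 - \frac{134}{77}\right) - \left(-29\right) 4 \left(-25\right) = \left(-77 - \frac{134}{77}\right) - \left(-116\right) \left(-25\right) = \left(-77 - \frac{134}{77}\right) - 2900 = - \frac{6063}{77} - 2900 = - \frac{229363}{77}$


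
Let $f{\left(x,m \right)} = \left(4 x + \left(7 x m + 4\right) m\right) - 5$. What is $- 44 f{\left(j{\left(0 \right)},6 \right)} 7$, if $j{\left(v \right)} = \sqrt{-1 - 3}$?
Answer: $-5852 - 157696 i \approx -5852.0 - 1.577 \cdot 10^{5} i$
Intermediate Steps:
$j{\left(v \right)} = 2 i$ ($j{\left(v \right)} = \sqrt{-4} = 2 i$)
$f{\left(x,m \right)} = -5 + 4 x + m \left(4 + 7 m x\right)$ ($f{\left(x,m \right)} = \left(4 x + \left(7 m x + 4\right) m\right) - 5 = \left(4 x + \left(4 + 7 m x\right) m\right) - 5 = \left(4 x + m \left(4 + 7 m x\right)\right) - 5 = -5 + 4 x + m \left(4 + 7 m x\right)$)
$- 44 f{\left(j{\left(0 \right)},6 \right)} 7 = - 44 \left(-5 + 4 \cdot 6 + 4 \cdot 2 i + 7 \cdot 2 i 6^{2}\right) 7 = - 44 \left(-5 + 24 + 8 i + 7 \cdot 2 i 36\right) 7 = - 44 \left(-5 + 24 + 8 i + 504 i\right) 7 = - 44 \left(19 + 512 i\right) 7 = \left(-836 - 22528 i\right) 7 = -5852 - 157696 i$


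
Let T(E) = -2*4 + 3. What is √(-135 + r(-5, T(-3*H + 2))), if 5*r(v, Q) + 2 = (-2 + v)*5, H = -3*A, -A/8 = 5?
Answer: 2*I*√890/5 ≈ 11.933*I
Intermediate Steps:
A = -40 (A = -8*5 = -40)
H = 120 (H = -3*(-40) = 120)
T(E) = -5 (T(E) = -8 + 3 = -5)
r(v, Q) = -12/5 + v (r(v, Q) = -⅖ + ((-2 + v)*5)/5 = -⅖ + (-10 + 5*v)/5 = -⅖ + (-2 + v) = -12/5 + v)
√(-135 + r(-5, T(-3*H + 2))) = √(-135 + (-12/5 - 5)) = √(-135 - 37/5) = √(-712/5) = 2*I*√890/5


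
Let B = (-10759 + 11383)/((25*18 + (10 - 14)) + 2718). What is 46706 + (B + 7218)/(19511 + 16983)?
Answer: 674128160959/14433377 ≈ 46706.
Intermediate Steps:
B = 156/791 (B = 624/((450 - 4) + 2718) = 624/(446 + 2718) = 624/3164 = 624*(1/3164) = 156/791 ≈ 0.19722)
46706 + (B + 7218)/(19511 + 16983) = 46706 + (156/791 + 7218)/(19511 + 16983) = 46706 + (5709594/791)/36494 = 46706 + (5709594/791)*(1/36494) = 46706 + 2854797/14433377 = 674128160959/14433377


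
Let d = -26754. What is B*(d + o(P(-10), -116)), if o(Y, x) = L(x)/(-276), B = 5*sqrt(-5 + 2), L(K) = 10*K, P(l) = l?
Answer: -9228680*I*sqrt(3)/69 ≈ -2.3166e+5*I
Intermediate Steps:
B = 5*I*sqrt(3) (B = 5*sqrt(-3) = 5*(I*sqrt(3)) = 5*I*sqrt(3) ≈ 8.6602*I)
o(Y, x) = -5*x/138 (o(Y, x) = (10*x)/(-276) = (10*x)*(-1/276) = -5*x/138)
B*(d + o(P(-10), -116)) = (5*I*sqrt(3))*(-26754 - 5/138*(-116)) = (5*I*sqrt(3))*(-26754 + 290/69) = (5*I*sqrt(3))*(-1845736/69) = -9228680*I*sqrt(3)/69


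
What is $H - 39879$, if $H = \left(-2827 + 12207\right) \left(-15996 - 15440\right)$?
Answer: $-294909559$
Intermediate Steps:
$H = -294869680$ ($H = 9380 \left(-31436\right) = -294869680$)
$H - 39879 = -294869680 - 39879 = -294909559$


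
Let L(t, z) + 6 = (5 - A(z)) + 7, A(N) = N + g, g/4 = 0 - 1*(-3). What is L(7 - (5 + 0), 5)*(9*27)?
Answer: -2673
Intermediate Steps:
g = 12 (g = 4*(0 - 1*(-3)) = 4*(0 + 3) = 4*3 = 12)
A(N) = 12 + N (A(N) = N + 12 = 12 + N)
L(t, z) = -6 - z (L(t, z) = -6 + ((5 - (12 + z)) + 7) = -6 + ((5 + (-12 - z)) + 7) = -6 + ((-7 - z) + 7) = -6 - z)
L(7 - (5 + 0), 5)*(9*27) = (-6 - 1*5)*(9*27) = (-6 - 5)*243 = -11*243 = -2673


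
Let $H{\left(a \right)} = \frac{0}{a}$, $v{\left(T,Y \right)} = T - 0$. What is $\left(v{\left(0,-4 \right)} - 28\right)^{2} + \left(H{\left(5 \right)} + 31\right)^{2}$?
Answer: $1745$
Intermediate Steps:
$v{\left(T,Y \right)} = T$ ($v{\left(T,Y \right)} = T + 0 = T$)
$H{\left(a \right)} = 0$
$\left(v{\left(0,-4 \right)} - 28\right)^{2} + \left(H{\left(5 \right)} + 31\right)^{2} = \left(0 - 28\right)^{2} + \left(0 + 31\right)^{2} = \left(-28\right)^{2} + 31^{2} = 784 + 961 = 1745$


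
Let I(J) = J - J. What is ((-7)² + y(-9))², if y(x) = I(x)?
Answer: 2401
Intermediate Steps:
I(J) = 0
y(x) = 0
((-7)² + y(-9))² = ((-7)² + 0)² = (49 + 0)² = 49² = 2401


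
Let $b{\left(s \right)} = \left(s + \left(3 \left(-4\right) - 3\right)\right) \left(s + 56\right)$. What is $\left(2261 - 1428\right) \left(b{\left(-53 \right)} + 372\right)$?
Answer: $139944$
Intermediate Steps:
$b{\left(s \right)} = \left(-15 + s\right) \left(56 + s\right)$ ($b{\left(s \right)} = \left(s - 15\right) \left(56 + s\right) = \left(-15 + s\right) \left(56 + s\right)$)
$\left(2261 - 1428\right) \left(b{\left(-53 \right)} + 372\right) = \left(2261 - 1428\right) \left(\left(-840 + \left(-53\right)^{2} + 41 \left(-53\right)\right) + 372\right) = 833 \left(\left(-840 + 2809 - 2173\right) + 372\right) = 833 \left(-204 + 372\right) = 833 \cdot 168 = 139944$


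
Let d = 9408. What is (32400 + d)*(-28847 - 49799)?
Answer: -3288031968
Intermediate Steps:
(32400 + d)*(-28847 - 49799) = (32400 + 9408)*(-28847 - 49799) = 41808*(-78646) = -3288031968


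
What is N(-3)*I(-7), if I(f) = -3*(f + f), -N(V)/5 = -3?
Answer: 630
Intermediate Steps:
N(V) = 15 (N(V) = -5*(-3) = 15)
I(f) = -6*f
N(-3)*I(-7) = 15*(-6*(-7)) = 15*42 = 630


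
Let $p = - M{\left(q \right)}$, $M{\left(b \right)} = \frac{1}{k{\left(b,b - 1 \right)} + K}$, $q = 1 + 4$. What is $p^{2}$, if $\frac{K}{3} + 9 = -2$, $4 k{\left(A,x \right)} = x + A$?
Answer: $\frac{16}{15129} \approx 0.0010576$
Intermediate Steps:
$k{\left(A,x \right)} = \frac{A}{4} + \frac{x}{4}$ ($k{\left(A,x \right)} = \frac{x + A}{4} = \frac{A + x}{4} = \frac{A}{4} + \frac{x}{4}$)
$K = -33$ ($K = -27 + 3 \left(-2\right) = -27 - 6 = -33$)
$q = 5$
$M{\left(b \right)} = \frac{1}{- \frac{133}{4} + \frac{b}{2}}$ ($M{\left(b \right)} = \frac{1}{\left(\frac{b}{4} + \frac{b - 1}{4}\right) - 33} = \frac{1}{\left(\frac{b}{4} + \frac{-1 + b}{4}\right) - 33} = \frac{1}{\left(\frac{b}{4} + \left(- \frac{1}{4} + \frac{b}{4}\right)\right) - 33} = \frac{1}{\left(- \frac{1}{4} + \frac{b}{2}\right) - 33} = \frac{1}{- \frac{133}{4} + \frac{b}{2}}$)
$p = \frac{4}{123}$ ($p = - \frac{4}{-133 + 2 \cdot 5} = - \frac{4}{-133 + 10} = - \frac{4}{-123} = - \frac{4 \left(-1\right)}{123} = \left(-1\right) \left(- \frac{4}{123}\right) = \frac{4}{123} \approx 0.03252$)
$p^{2} = \left(\frac{4}{123}\right)^{2} = \frac{16}{15129}$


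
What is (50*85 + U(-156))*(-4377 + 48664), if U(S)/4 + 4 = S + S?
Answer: 132240982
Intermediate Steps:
U(S) = -16 + 8*S (U(S) = -16 + 4*(S + S) = -16 + 4*(2*S) = -16 + 8*S)
(50*85 + U(-156))*(-4377 + 48664) = (50*85 + (-16 + 8*(-156)))*(-4377 + 48664) = (4250 + (-16 - 1248))*44287 = (4250 - 1264)*44287 = 2986*44287 = 132240982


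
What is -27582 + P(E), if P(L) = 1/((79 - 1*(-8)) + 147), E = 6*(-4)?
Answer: -6454187/234 ≈ -27582.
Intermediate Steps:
E = -24
P(L) = 1/234 (P(L) = 1/((79 + 8) + 147) = 1/(87 + 147) = 1/234)
-27582 + P(E) = -27582 + 1/234 = -6454187/234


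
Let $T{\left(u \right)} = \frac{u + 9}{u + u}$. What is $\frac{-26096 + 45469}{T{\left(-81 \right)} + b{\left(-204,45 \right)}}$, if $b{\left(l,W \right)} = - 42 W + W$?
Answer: $- \frac{174357}{16601} \approx -10.503$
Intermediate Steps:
$b{\left(l,W \right)} = - 41 W$
$T{\left(u \right)} = \frac{9 + u}{2 u}$
$\frac{-26096 + 45469}{T{\left(-81 \right)} + b{\left(-204,45 \right)}} = \frac{-26096 + 45469}{\frac{9 - 81}{2 \left(-81\right)} - 1845} = \frac{19373}{\frac{1}{2} \left(- \frac{1}{81}\right) \left(-72\right) - 1845} = \frac{19373}{\frac{4}{9} - 1845} = \frac{19373}{- \frac{16601}{9}} = 19373 \left(- \frac{9}{16601}\right) = - \frac{174357}{16601}$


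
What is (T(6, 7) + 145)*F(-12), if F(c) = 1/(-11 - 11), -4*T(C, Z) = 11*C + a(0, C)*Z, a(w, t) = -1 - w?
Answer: -521/88 ≈ -5.9205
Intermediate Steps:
T(C, Z) = -11*C/4 + Z/4 (T(C, Z) = -(11*C + (-1 - 1*0)*Z)/4 = -(11*C + (-1 + 0)*Z)/4 = -(11*C - Z)/4 = -(-Z + 11*C)/4 = -11*C/4 + Z/4)
F(c) = -1/22 (F(c) = 1/(-22) = -1/22)
(T(6, 7) + 145)*F(-12) = ((-11/4*6 + (1/4)*7) + 145)*(-1/22) = ((-33/2 + 7/4) + 145)*(-1/22) = (-59/4 + 145)*(-1/22) = (521/4)*(-1/22) = -521/88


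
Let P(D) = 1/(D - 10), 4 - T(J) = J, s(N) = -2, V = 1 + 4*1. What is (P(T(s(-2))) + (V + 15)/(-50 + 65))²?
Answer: 169/144 ≈ 1.1736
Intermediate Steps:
V = 5 (V = 1 + 4 = 5)
T(J) = 4 - J
P(D) = 1/(-10 + D)
(P(T(s(-2))) + (V + 15)/(-50 + 65))² = (1/(-10 + (4 - 1*(-2))) + (5 + 15)/(-50 + 65))² = (1/(-10 + (4 + 2)) + 20/15)² = (1/(-10 + 6) + 20*(1/15))² = (1/(-4) + 4/3)² = (-¼ + 4/3)² = (13/12)² = 169/144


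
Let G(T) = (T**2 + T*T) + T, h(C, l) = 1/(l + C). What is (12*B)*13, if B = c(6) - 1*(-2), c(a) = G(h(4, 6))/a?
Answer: 7878/25 ≈ 315.12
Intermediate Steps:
h(C, l) = 1/(C + l)
G(T) = T + 2*T**2 (G(T) = (T**2 + T**2) + T = 2*T**2 + T = T + 2*T**2)
c(a) = 3/(25*a) (c(a) = ((1 + 2/(4 + 6))/(4 + 6))/a = ((1 + 2/10)/10)/a = ((1 + 2*(1/10))/10)/a = ((1 + 1/5)/10)/a = ((1/10)*(6/5))/a = 3/(25*a))
B = 101/50 (B = (3/25)/6 - 1*(-2) = (3/25)*(1/6) + 2 = 1/50 + 2 = 101/50 ≈ 2.0200)
(12*B)*13 = (12*(101/50))*13 = (606/25)*13 = 7878/25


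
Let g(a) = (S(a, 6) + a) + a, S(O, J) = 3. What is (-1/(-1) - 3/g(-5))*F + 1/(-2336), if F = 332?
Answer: 7755513/16352 ≈ 474.29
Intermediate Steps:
g(a) = 3 + 2*a (g(a) = (3 + a) + a = 3 + 2*a)
(-1/(-1) - 3/g(-5))*F + 1/(-2336) = (-1/(-1) - 3/(3 + 2*(-5)))*332 + 1/(-2336) = (-1*(-1) - 3/(3 - 10))*332 - 1/2336 = (1 - 3/(-7))*332 - 1/2336 = (1 - 3*(-1/7))*332 - 1/2336 = (1 + 3/7)*332 - 1/2336 = (10/7)*332 - 1/2336 = 3320/7 - 1/2336 = 7755513/16352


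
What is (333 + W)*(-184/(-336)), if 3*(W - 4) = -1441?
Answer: -4945/63 ≈ -78.492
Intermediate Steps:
W = -1429/3 (W = 4 + (⅓)*(-1441) = 4 - 1441/3 = -1429/3 ≈ -476.33)
(333 + W)*(-184/(-336)) = (333 - 1429/3)*(-184/(-336)) = -(-79120)*(-1)/(3*336) = -430/3*23/42 = -4945/63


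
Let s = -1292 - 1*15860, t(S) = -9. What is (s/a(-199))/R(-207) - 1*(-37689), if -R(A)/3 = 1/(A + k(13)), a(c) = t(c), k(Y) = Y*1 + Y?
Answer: 4122115/27 ≈ 1.5267e+5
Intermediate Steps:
s = -17152 (s = -1292 - 15860 = -17152)
k(Y) = 2*Y (k(Y) = Y + Y = 2*Y)
a(c) = -9
R(A) = -3/(26 + A) (R(A) = -3/(A + 2*13) = -3/(A + 26) = -3/(26 + A))
(s/a(-199))/R(-207) - 1*(-37689) = (-17152/(-9))/((-3/(26 - 207))) - 1*(-37689) = (-17152*(-1/9))/((-3/(-181))) + 37689 = 17152/(9*((-3*(-1/181)))) + 37689 = 17152/(9*(3/181)) + 37689 = (17152/9)*(181/3) + 37689 = 3104512/27 + 37689 = 4122115/27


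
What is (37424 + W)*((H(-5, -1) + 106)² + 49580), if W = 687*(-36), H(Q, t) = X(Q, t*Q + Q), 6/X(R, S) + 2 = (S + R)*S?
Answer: 763918788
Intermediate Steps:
X(R, S) = 6/(-2 + S*(R + S)) (X(R, S) = 6/(-2 + (S + R)*S) = 6/(-2 + (R + S)*S) = 6/(-2 + S*(R + S)))
H(Q, t) = 6/(-2 + (Q + Q*t)² + Q*(Q + Q*t)) (H(Q, t) = 6/(-2 + (t*Q + Q)² + Q*(t*Q + Q)) = 6/(-2 + (Q*t + Q)² + Q*(Q*t + Q)) = 6/(-2 + (Q + Q*t)² + Q*(Q + Q*t)))
W = -24732
(37424 + W)*((H(-5, -1) + 106)² + 49580) = (37424 - 24732)*((6/(-2 + (-5)²*(1 - 1)² + (-5)²*(1 - 1)) + 106)² + 49580) = 12692*((6/(-2 + 25*0² + 25*0) + 106)² + 49580) = 12692*((6/(-2 + 25*0 + 0) + 106)² + 49580) = 12692*((6/(-2 + 0 + 0) + 106)² + 49580) = 12692*((6/(-2) + 106)² + 49580) = 12692*((6*(-½) + 106)² + 49580) = 12692*((-3 + 106)² + 49580) = 12692*(103² + 49580) = 12692*(10609 + 49580) = 12692*60189 = 763918788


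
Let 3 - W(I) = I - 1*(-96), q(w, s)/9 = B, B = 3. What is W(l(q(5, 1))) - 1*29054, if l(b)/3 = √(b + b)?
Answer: -29147 - 9*√6 ≈ -29169.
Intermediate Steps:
q(w, s) = 27 (q(w, s) = 9*3 = 27)
l(b) = 3*√2*√b (l(b) = 3*√(b + b) = 3*√(2*b) = 3*(√2*√b) = 3*√2*√b)
W(I) = -93 - I (W(I) = 3 - (I - 1*(-96)) = 3 - (I + 96) = 3 - (96 + I) = 3 + (-96 - I) = -93 - I)
W(l(q(5, 1))) - 1*29054 = (-93 - 3*√2*√27) - 1*29054 = (-93 - 3*√2*3*√3) - 29054 = (-93 - 9*√6) - 29054 = -29147 - 9*√6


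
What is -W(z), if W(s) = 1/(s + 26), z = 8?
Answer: -1/34 ≈ -0.029412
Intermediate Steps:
W(s) = 1/(26 + s)
-W(z) = -1/(26 + 8) = -1/34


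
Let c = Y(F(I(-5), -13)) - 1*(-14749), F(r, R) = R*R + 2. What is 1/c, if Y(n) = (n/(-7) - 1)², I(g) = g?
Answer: 49/754385 ≈ 6.4954e-5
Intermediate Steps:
F(r, R) = 2 + R² (F(r, R) = R² + 2 = 2 + R²)
Y(n) = (-1 - n/7)² (Y(n) = (n*(-⅐) - 1)² = (-n/7 - 1)² = (-1 - n/7)²)
c = 754385/49 (c = (7 + (2 + (-13)²))²/49 - 1*(-14749) = (7 + (2 + 169))²/49 + 14749 = (7 + 171)²/49 + 14749 = (1/49)*178² + 14749 = (1/49)*31684 + 14749 = 31684/49 + 14749 = 754385/49 ≈ 15396.)
1/c = 1/(754385/49) = 49/754385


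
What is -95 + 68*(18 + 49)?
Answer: 4461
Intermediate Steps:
-95 + 68*(18 + 49) = -95 + 68*67 = -95 + 4556 = 4461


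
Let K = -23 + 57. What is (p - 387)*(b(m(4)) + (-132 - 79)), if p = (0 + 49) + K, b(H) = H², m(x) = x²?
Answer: -13680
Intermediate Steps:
K = 34
p = 83 (p = (0 + 49) + 34 = 49 + 34 = 83)
(p - 387)*(b(m(4)) + (-132 - 79)) = (83 - 387)*((4²)² + (-132 - 79)) = -304*(16² - 211) = -304*(256 - 211) = -304*45 = -13680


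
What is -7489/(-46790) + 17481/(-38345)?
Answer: -106154057/358832510 ≈ -0.29583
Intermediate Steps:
-7489/(-46790) + 17481/(-38345) = -7489*(-1/46790) + 17481*(-1/38345) = 7489/46790 - 17481/38345 = -106154057/358832510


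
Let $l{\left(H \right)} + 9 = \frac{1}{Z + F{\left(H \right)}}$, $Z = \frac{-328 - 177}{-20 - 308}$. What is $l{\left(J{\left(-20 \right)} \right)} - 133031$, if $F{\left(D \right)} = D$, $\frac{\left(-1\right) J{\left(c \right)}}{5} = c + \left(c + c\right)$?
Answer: $- \frac{13158320872}{98905} \approx -1.3304 \cdot 10^{5}$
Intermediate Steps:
$J{\left(c \right)} = - 15 c$ ($J{\left(c \right)} = - 5 \left(c + \left(c + c\right)\right) = - 5 \left(c + 2 c\right) = - 5 \cdot 3 c = - 15 c$)
$Z = \frac{505}{328}$ ($Z = - \frac{505}{-328} = \left(-505\right) \left(- \frac{1}{328}\right) = \frac{505}{328} \approx 1.5396$)
$l{\left(H \right)} = -9 + \frac{1}{\frac{505}{328} + H}$
$l{\left(J{\left(-20 \right)} \right)} - 133031 = \frac{-4217 - 2952 \left(\left(-15\right) \left(-20\right)\right)}{505 + 328 \left(\left(-15\right) \left(-20\right)\right)} - 133031 = \frac{-4217 - 885600}{505 + 328 \cdot 300} - 133031 = \frac{-4217 - 885600}{505 + 98400} - 133031 = \frac{1}{98905} \left(-889817\right) - 133031 = - \frac{889817}{98905} - 133031 = - \frac{13158320872}{98905}$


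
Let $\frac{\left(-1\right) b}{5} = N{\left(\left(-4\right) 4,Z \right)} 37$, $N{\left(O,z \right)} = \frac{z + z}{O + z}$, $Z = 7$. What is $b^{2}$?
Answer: $\frac{6708100}{81} \approx 82816.0$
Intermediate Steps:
$N{\left(O,z \right)} = \frac{2 z}{O + z}$
$b = \frac{2590}{9}$ ($b = - 5 \cdot 2 \cdot 7 \frac{1}{\left(-4\right) 4 + 7} \cdot 37 = - 5 \cdot 2 \cdot 7 \frac{1}{-16 + 7} \cdot 37 = - 5 \cdot 2 \cdot 7 \frac{1}{-9} \cdot 37 = - 5 \cdot 2 \cdot 7 \left(- \frac{1}{9}\right) 37 = - 5 \left(\left(- \frac{14}{9}\right) 37\right) = \left(-5\right) \left(- \frac{518}{9}\right) = \frac{2590}{9} \approx 287.78$)
$b^{2} = \left(\frac{2590}{9}\right)^{2} = \frac{6708100}{81}$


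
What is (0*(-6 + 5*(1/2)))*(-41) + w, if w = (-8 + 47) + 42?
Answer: 81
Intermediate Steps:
w = 81 (w = 39 + 42 = 81)
(0*(-6 + 5*(1/2)))*(-41) + w = (0*(-6 + 5*(1/2)))*(-41) + 81 = (0*(-6 + 5/2))*(-41) + 81 = (0*(-7/2))*(-41) + 81 = 0*(-41) + 81 = 0 + 81 = 81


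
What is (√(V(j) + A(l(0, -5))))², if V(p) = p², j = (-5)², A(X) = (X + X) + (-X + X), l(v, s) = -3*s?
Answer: 655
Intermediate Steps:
A(X) = 2*X (A(X) = 2*X + 0 = 2*X)
j = 25
(√(V(j) + A(l(0, -5))))² = (√(25² + 2*(-3*(-5))))² = (√(625 + 2*15))² = (√(625 + 30))² = (√655)² = 655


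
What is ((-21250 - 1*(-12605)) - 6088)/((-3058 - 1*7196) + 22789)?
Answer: -14733/12535 ≈ -1.1753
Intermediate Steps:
((-21250 - 1*(-12605)) - 6088)/((-3058 - 1*7196) + 22789) = ((-21250 + 12605) - 6088)/((-3058 - 7196) + 22789) = (-8645 - 6088)/(-10254 + 22789) = -14733/12535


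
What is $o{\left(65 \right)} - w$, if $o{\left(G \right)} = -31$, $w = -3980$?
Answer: $3949$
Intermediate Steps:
$o{\left(65 \right)} - w = -31 - -3980 = -31 + 3980 = 3949$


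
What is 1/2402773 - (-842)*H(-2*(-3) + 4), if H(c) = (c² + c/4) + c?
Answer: 227602672426/2402773 ≈ 94725.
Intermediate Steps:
H(c) = c² + 5*c/4 (H(c) = (c² + c/4) + c = c² + 5*c/4)
1/2402773 - (-842)*H(-2*(-3) + 4) = 1/2402773 - (-842)*(-2*(-3) + 4)*(5 + 4*(-2*(-3) + 4))/4 = 1/2402773 - (-842)*(6 + 4)*(5 + 4*(6 + 4))/4 = 1/2402773 - (-842)*(¼)*10*(5 + 4*10) = 1/2402773 - (-842)*(¼)*10*(5 + 40) = 1/2402773 - (-842)*(¼)*10*45 = 1/2402773 - (-842)*225/2 = 1/2402773 - 1*(-94725) = 1/2402773 + 94725 = 227602672426/2402773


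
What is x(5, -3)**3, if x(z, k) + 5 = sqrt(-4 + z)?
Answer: -64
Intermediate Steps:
x(z, k) = -5 + sqrt(-4 + z)
x(5, -3)**3 = (-5 + sqrt(-4 + 5))**3 = (-5 + sqrt(1))**3 = (-5 + 1)**3 = (-4)**3 = -64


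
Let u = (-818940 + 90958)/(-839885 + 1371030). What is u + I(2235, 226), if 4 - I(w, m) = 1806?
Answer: -957851272/531145 ≈ -1803.4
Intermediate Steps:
u = -727982/531145 ≈ -1.3706
I(w, m) = -1802 (I(w, m) = 4 - 1*1806 = 4 - 1806 = -1802)
u + I(2235, 226) = -727982/531145 - 1802 = -957851272/531145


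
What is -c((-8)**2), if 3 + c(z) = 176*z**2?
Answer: -720893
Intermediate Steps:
c(z) = -3 + 176*z**2
-c((-8)**2) = -(-3 + 176*((-8)**2)**2) = -(-3 + 176*64**2) = -(-3 + 176*4096) = -(-3 + 720896) = -1*720893 = -720893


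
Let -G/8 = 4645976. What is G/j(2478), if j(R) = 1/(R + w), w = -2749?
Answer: 10072475968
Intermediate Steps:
G = -37167808 (G = -8*4645976 = -37167808)
j(R) = 1/(-2749 + R) (j(R) = 1/(R - 2749) = 1/(-2749 + R))
G/j(2478) = -37167808/(1/(-2749 + 2478)) = -37167808/(1/(-271)) = -37167808/(-1/271) = -37167808*(-271) = 10072475968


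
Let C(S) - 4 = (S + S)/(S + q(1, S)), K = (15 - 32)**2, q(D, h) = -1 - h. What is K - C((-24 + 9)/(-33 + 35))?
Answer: 270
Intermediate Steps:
K = 289 (K = (-17)**2 = 289)
C(S) = 4 - 2*S (C(S) = 4 + (S + S)/(S + (-1 - S)) = 4 + (2*S)/(-1) = 4 + (2*S)*(-1) = 4 - 2*S)
K - C((-24 + 9)/(-33 + 35)) = 289 - (4 - 2*(-24 + 9)/(-33 + 35)) = 289 - (4 - (-30)/2) = 289 - (4 - 2*(-15/2)) = 289 - (4 + 15) = 289 - 1*19 = 289 - 19 = 270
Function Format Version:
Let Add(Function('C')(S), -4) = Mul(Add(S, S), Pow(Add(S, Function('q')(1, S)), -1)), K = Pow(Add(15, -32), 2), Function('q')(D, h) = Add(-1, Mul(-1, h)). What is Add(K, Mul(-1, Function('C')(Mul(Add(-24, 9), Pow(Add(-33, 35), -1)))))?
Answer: 270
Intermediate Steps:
K = 289 (K = Pow(-17, 2) = 289)
Function('C')(S) = Add(4, Mul(-2, S)) (Function('C')(S) = Add(4, Mul(Add(S, S), Pow(Add(S, Add(-1, Mul(-1, S))), -1))) = Add(4, Mul(Mul(2, S), Pow(-1, -1))) = Add(4, Mul(Mul(2, S), -1)) = Add(4, Mul(-2, S)))
Add(K, Mul(-1, Function('C')(Mul(Add(-24, 9), Pow(Add(-33, 35), -1))))) = Add(289, Mul(-1, Add(4, Mul(-2, Mul(Add(-24, 9), Pow(Add(-33, 35), -1)))))) = Add(289, Mul(-1, Add(4, Mul(-2, Mul(-15, Pow(2, -1)))))) = Add(289, Mul(-1, Add(4, Mul(-2, Mul(-15, Rational(1, 2)))))) = Add(289, Mul(-1, Add(4, Mul(-2, Rational(-15, 2))))) = Add(289, Mul(-1, Add(4, 15))) = Add(289, Mul(-1, 19)) = Add(289, -19) = 270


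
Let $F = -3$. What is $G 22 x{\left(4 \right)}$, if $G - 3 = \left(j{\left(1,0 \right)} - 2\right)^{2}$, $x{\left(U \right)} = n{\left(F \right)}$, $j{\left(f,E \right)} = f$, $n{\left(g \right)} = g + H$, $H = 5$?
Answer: $176$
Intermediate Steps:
$n{\left(g \right)} = 5 + g$ ($n{\left(g \right)} = g + 5 = 5 + g$)
$x{\left(U \right)} = 2$ ($x{\left(U \right)} = 5 - 3 = 2$)
$G = 4$ ($G = 3 + \left(1 - 2\right)^{2} = 3 + \left(-1\right)^{2} = 3 + 1 = 4$)
$G 22 x{\left(4 \right)} = 4 \cdot 22 \cdot 2 = 88 \cdot 2 = 176$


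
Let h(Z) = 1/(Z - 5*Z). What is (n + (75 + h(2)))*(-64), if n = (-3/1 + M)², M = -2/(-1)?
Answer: -4856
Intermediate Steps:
M = 2 (M = -2*(-1) = 2)
h(Z) = -1/(4*Z) (h(Z) = 1/(-4*Z) = -1/(4*Z))
n = 1 (n = (-3/1 + 2)² = (-3*1 + 2)² = (-3 + 2)² = (-1)² = 1)
(n + (75 + h(2)))*(-64) = (1 + (75 - ¼/2))*(-64) = (1 + (75 - ¼*½))*(-64) = (1 + (75 - ⅛))*(-64) = (1 + 599/8)*(-64) = (607/8)*(-64) = -4856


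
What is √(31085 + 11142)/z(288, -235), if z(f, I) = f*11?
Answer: √42227/3168 ≈ 0.064865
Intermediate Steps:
z(f, I) = 11*f
√(31085 + 11142)/z(288, -235) = √(31085 + 11142)/((11*288)) = √42227/3168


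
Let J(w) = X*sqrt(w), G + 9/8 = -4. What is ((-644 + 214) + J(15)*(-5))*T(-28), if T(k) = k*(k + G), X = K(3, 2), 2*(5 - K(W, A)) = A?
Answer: -398825 - 18550*sqrt(15) ≈ -4.7067e+5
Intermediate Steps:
K(W, A) = 5 - A/2
G = -41/8 (G = -9/8 - 4 = -41/8 ≈ -5.1250)
X = 4 (X = 5 - 1/2*2 = 5 - 1 = 4)
J(w) = 4*sqrt(w)
T(k) = k*(-41/8 + k) (T(k) = k*(k - 41/8) = k*(-41/8 + k))
((-644 + 214) + J(15)*(-5))*T(-28) = ((-644 + 214) + (4*sqrt(15))*(-5))*((1/8)*(-28)*(-41 + 8*(-28))) = (-430 - 20*sqrt(15))*((1/8)*(-28)*(-41 - 224)) = (-430 - 20*sqrt(15))*((1/8)*(-28)*(-265)) = (-430 - 20*sqrt(15))*(1855/2) = -398825 - 18550*sqrt(15)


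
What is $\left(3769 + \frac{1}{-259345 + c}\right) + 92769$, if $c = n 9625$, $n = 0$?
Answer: $\frac{25036647609}{259345} \approx 96538.0$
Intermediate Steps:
$c = 0$ ($c = 0 \cdot 9625 = 0$)
$\left(3769 + \frac{1}{-259345 + c}\right) + 92769 = \left(3769 + \frac{1}{-259345 + 0}\right) + 92769 = \left(3769 + \frac{1}{-259345}\right) + 92769 = \left(3769 - \frac{1}{259345}\right) + 92769 = \frac{977471304}{259345} + 92769 = \frac{25036647609}{259345}$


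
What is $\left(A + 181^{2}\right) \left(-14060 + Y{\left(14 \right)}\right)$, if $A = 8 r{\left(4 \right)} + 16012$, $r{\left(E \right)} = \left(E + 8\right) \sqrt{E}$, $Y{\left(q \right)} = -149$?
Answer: $-695743685$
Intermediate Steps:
$r{\left(E \right)} = \sqrt{E} \left(8 + E\right)$ ($r{\left(E \right)} = \left(8 + E\right) \sqrt{E} = \sqrt{E} \left(8 + E\right)$)
$A = 16204$ ($A = 8 \sqrt{4} \left(8 + 4\right) + 16012 = 8 \cdot 2 \cdot 12 + 16012 = 8 \cdot 24 + 16012 = 192 + 16012 = 16204$)
$\left(A + 181^{2}\right) \left(-14060 + Y{\left(14 \right)}\right) = \left(16204 + 181^{2}\right) \left(-14060 - 149\right) = \left(16204 + 32761\right) \left(-14209\right) = 48965 \left(-14209\right) = -695743685$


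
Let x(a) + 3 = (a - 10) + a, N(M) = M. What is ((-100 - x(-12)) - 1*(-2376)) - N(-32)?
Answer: 2345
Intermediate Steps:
x(a) = -13 + 2*a (x(a) = -3 + ((a - 10) + a) = -3 + ((-10 + a) + a) = -3 + (-10 + 2*a) = -13 + 2*a)
((-100 - x(-12)) - 1*(-2376)) - N(-32) = ((-100 - (-13 + 2*(-12))) - 1*(-2376)) - 1*(-32) = ((-100 - (-13 - 24)) + 2376) + 32 = ((-100 - 1*(-37)) + 2376) + 32 = ((-100 + 37) + 2376) + 32 = (-63 + 2376) + 32 = 2313 + 32 = 2345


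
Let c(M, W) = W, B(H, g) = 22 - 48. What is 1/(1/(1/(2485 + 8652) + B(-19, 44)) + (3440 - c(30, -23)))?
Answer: 289561/1002738606 ≈ 0.00028877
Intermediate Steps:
B(H, g) = -26
1/(1/(1/(2485 + 8652) + B(-19, 44)) + (3440 - c(30, -23))) = 1/(1/(1/(2485 + 8652) - 26) + (3440 - 1*(-23))) = 1/(1/(1/11137 - 26) + (3440 + 23)) = 1/(1/(1/11137 - 26) + 3463) = 1/(1/(-289561/11137) + 3463) = 1/(-11137/289561 + 3463) = 1/(1002738606/289561) = 289561/1002738606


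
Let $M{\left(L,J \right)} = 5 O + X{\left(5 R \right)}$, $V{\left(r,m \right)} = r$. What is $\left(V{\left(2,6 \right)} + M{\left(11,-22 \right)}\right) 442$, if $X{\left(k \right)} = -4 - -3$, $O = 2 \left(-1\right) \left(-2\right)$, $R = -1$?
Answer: $9282$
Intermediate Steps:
$O = 4$ ($O = \left(-2\right) \left(-2\right) = 4$)
$X{\left(k \right)} = -1$ ($X{\left(k \right)} = -4 + 3 = -1$)
$M{\left(L,J \right)} = 19$ ($M{\left(L,J \right)} = 5 \cdot 4 - 1 = 20 - 1 = 19$)
$\left(V{\left(2,6 \right)} + M{\left(11,-22 \right)}\right) 442 = \left(2 + 19\right) 442 = 21 \cdot 442 = 9282$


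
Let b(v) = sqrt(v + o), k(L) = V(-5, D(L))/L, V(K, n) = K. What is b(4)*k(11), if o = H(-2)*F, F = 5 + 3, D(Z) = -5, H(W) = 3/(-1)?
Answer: -10*I*sqrt(5)/11 ≈ -2.0328*I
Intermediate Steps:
H(W) = -3 (H(W) = 3*(-1) = -3)
F = 8
k(L) = -5/L
o = -24 (o = -3*8 = -24)
b(v) = sqrt(-24 + v) (b(v) = sqrt(v - 24) = sqrt(-24 + v))
b(4)*k(11) = sqrt(-24 + 4)*(-5/11) = sqrt(-20)*(-5*1/11) = (2*I*sqrt(5))*(-5/11) = -10*I*sqrt(5)/11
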